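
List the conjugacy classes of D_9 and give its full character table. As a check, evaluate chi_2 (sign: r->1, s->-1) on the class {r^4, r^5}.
Conjugacy classes: {e} of size 1, {r^1, r^8} of size 2, {r^2, r^7} of size 2, {r^3, r^6} of size 2, {r^4, r^5} of size 2, {s, sr, ..., sr^8} of size 9.
Character table:
  irrep \ class              {e} (size 1)  {r^1, r^8} (size 2)  {r^2, r^7} (size 2)  {r^3, r^6} (size 2)  {r^4, r^5} (size 2)  {s, sr, ..., sr^8} (size 9)
  chi_1 (triv)               1             1                    1                    1                    1                    1                          
  chi_2 (sign: r->1, s->-1)  1             1                    1                    1                    1                    -1                         
  chi_3 (2d, j=1)            2             2*cos(2*pi/9)        2*cos(4*pi/9)        -1                   -2*cos(pi/9)         0                          
  chi_4 (2d, j=2)            2             2*cos(4*pi/9)        -2*cos(pi/9)         -1                   2*cos(2*pi/9)        0                          
  chi_5 (2d, j=3)            2             -1                   -1                   2                    -1                   0                          
  chi_6 (2d, j=4)            2             -2*cos(pi/9)         2*cos(2*pi/9)        -1                   2*cos(4*pi/9)        0                          

Spot check: chi_2 (sign: r->1, s->-1) on {r^4, r^5} = 1.

Details: D_9 has order 2*9 = 18 with 6 conjugacy classes, hence 6 irreducibles. Sum of squared dims 1 + 1 + 4 + 4 + 4 + 4 = 18 = |G|. Linear characters come from the abelianisation; the 2-dimensional irreps have character r^k -> 2*cos(2*pi*j*k/9), reflections -> 0.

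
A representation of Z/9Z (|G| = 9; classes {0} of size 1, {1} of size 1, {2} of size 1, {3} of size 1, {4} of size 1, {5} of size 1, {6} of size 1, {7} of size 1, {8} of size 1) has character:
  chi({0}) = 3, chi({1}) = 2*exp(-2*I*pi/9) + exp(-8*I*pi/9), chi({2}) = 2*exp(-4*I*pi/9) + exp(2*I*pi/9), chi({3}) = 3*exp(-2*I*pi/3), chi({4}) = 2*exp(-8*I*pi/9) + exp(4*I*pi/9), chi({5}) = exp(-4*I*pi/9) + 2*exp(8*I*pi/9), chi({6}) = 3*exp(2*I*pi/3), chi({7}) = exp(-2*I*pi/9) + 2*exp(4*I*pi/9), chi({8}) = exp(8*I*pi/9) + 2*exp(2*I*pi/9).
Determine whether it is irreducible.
Not irreducible (reducible): <chi, chi> = 5 > 1.

<chi, chi> = (1/|G|) sum_C |C| * |chi(C)|^2 = (1/9)[1*|3|^2 + 1*|2*exp(-2*I*pi/9) + exp(-8*I*pi/9)|^2 + 1*|2*exp(-4*I*pi/9) + exp(2*I*pi/9)|^2 + 1*|3*exp(-2*I*pi/3)|^2 + 1*|2*exp(-8*I*pi/9) + exp(4*I*pi/9)|^2 + 1*|exp(-4*I*pi/9) + 2*exp(8*I*pi/9)|^2 + 1*|3*exp(2*I*pi/3)|^2 + 1*|exp(-2*I*pi/9) + 2*exp(4*I*pi/9)|^2 + 1*|exp(8*I*pi/9) + 2*exp(2*I*pi/9)|^2]
  = (1/9)[(9) + (3) + (3) + (9) + (3) + (3) + (9) + (3) + (3)] = 45/9 = 5.
(Exp terms are combined using exp(i*s)*conj(exp(i*t)) = exp(i*(s-t)), and sums of them are collapsed using the identity that for every m > 1 the m distinct m-th roots of unity sum to 0, e.g. 1 + exp(2*I*pi/3) + exp(-2*I*pi/3) = 0.)
A character is irreducible iff <chi, chi> = 1, so this representation is reducible.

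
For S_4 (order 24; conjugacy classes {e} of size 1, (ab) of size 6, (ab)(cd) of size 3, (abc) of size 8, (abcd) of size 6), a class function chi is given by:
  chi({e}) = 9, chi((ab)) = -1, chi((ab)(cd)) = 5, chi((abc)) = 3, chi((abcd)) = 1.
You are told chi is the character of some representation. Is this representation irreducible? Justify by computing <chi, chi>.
Not irreducible (reducible): <chi, chi> = 10 > 1.

Details: <chi, chi> = (1/|G|) sum_C |C| * |chi(C)|^2 = (1/24)[1*|9|^2 + 6*|-1|^2 + 3*|5|^2 + 8*|3|^2 + 6*|1|^2]
  = (1/24)[(81) + (6) + (75) + (72) + (6)] = 240/24 = 10.
A character is irreducible iff <chi, chi> = 1, so this representation is reducible.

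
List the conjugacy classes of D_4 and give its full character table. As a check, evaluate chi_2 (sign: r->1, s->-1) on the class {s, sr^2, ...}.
Conjugacy classes: {e} of size 1, {r^2} of size 1, {r^1, r^3} of size 2, {s, sr^2, ...} of size 2, {sr, sr^3, ...} of size 2.
Character table:
  irrep \ class              {e} (size 1)  {r^2} (size 1)  {r^1, r^3} (size 2)  {s, sr^2, ...} (size 2)  {sr, sr^3, ...} (size 2)
  chi_1 (triv)               1             1               1                    1                        1                       
  chi_2 (sign: r->1, s->-1)  1             1               1                    -1                       -1                      
  chi_3 (r->-1, s->1)        1             1               -1                   1                        -1                      
  chi_4 (r->-1, s->-1)       1             1               -1                   -1                       1                       
  chi_5 (2d, j=1)            2             -2              0                    0                        0                       

Spot check: chi_2 (sign: r->1, s->-1) on {s, sr^2, ...} = -1.

Solution. D_4 has order 2*4 = 8 with 5 conjugacy classes, hence 5 irreducibles. Sum of squared dims 1 + 1 + 1 + 1 + 4 = 8 = |G|. Linear characters come from the abelianisation; the 2-dimensional irreps have character r^k -> 2*cos(2*pi*j*k/4), reflections -> 0.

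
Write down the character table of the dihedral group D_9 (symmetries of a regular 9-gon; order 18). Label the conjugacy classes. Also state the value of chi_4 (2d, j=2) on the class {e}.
Conjugacy classes: {e} of size 1, {r^1, r^8} of size 2, {r^2, r^7} of size 2, {r^3, r^6} of size 2, {r^4, r^5} of size 2, {s, sr, ..., sr^8} of size 9.
Character table:
  irrep \ class              {e} (size 1)  {r^1, r^8} (size 2)  {r^2, r^7} (size 2)  {r^3, r^6} (size 2)  {r^4, r^5} (size 2)  {s, sr, ..., sr^8} (size 9)
  chi_1 (triv)               1             1                    1                    1                    1                    1                          
  chi_2 (sign: r->1, s->-1)  1             1                    1                    1                    1                    -1                         
  chi_3 (2d, j=1)            2             2*cos(2*pi/9)        2*cos(4*pi/9)        -1                   -2*cos(pi/9)         0                          
  chi_4 (2d, j=2)            2             2*cos(4*pi/9)        -2*cos(pi/9)         -1                   2*cos(2*pi/9)        0                          
  chi_5 (2d, j=3)            2             -1                   -1                   2                    -1                   0                          
  chi_6 (2d, j=4)            2             -2*cos(pi/9)         2*cos(2*pi/9)        -1                   2*cos(4*pi/9)        0                          

Spot check: chi_4 (2d, j=2) on {e} = 2.

Justification: D_9 has order 2*9 = 18 with 6 conjugacy classes, hence 6 irreducibles. Sum of squared dims 1 + 1 + 4 + 4 + 4 + 4 = 18 = |G|. Linear characters come from the abelianisation; the 2-dimensional irreps have character r^k -> 2*cos(2*pi*j*k/9), reflections -> 0.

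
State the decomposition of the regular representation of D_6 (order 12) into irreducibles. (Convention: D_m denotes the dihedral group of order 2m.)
Each irreducible V_i of dimension d_i appears with multiplicity d_i, i.e. rho_reg = (direct sum over all irreducibles V_i) d_i V_i. The irreducible dimensions for D_6 are 1, 1, 1, 1, 2, 2: 4 irreducibles of dimension 1, each with multiplicity 1; 2 irreducibles of dimension 2, each with multiplicity 2. Total dimension 4*1*1 + 2*2*2 = 12 = |G|.

Details: General theorem: in the regular representation of a finite group G, each irreducible appears with multiplicity equal to its dimension. Check: dim(rho_reg) = sum d_i^2 = 1 + 1 + 1 + 1 + 4 + 4 = 12 = |G|.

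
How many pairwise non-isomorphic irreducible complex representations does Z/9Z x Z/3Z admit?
27

Argument: The number of irreducible complex representations of a finite group equals its number of conjugacy classes. Z/9Z x Z/3Z is abelian of order 27, so every element is its own conjugacy class: 27 classes, so Z/9Z x Z/3Z (order 27) has exactly 27 irreducible complex representations.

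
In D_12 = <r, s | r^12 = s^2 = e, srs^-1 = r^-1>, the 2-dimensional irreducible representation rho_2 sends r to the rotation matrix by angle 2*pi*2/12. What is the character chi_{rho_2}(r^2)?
chi_{rho_2}(r^2) = 2*cos(2*pi*2*2/12) = -1

Argument: rho_2(r^2) is rotation by angle 2*pi*2*2/12, whose trace is 2*cos(2*pi*2*2/12) = -1.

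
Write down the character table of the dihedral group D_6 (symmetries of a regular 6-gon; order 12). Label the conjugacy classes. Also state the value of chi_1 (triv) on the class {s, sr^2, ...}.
Conjugacy classes: {e} of size 1, {r^3} of size 1, {r^1, r^5} of size 2, {r^2, r^4} of size 2, {s, sr^2, ...} of size 3, {sr, sr^3, ...} of size 3.
Character table:
  irrep \ class              {e} (size 1)  {r^3} (size 1)  {r^1, r^5} (size 2)  {r^2, r^4} (size 2)  {s, sr^2, ...} (size 3)  {sr, sr^3, ...} (size 3)
  chi_1 (triv)               1             1               1                    1                    1                        1                       
  chi_2 (sign: r->1, s->-1)  1             1               1                    1                    -1                       -1                      
  chi_3 (r->-1, s->1)        1             -1              -1                   1                    1                        -1                      
  chi_4 (r->-1, s->-1)       1             -1              -1                   1                    -1                       1                       
  chi_5 (2d, j=1)            2             -2              1                    -1                   0                        0                       
  chi_6 (2d, j=2)            2             2               -1                   -1                   0                        0                       

Spot check: chi_1 (triv) on {s, sr^2, ...} = 1.

Solution. D_6 has order 2*6 = 12 with 6 conjugacy classes, hence 6 irreducibles. Sum of squared dims 1 + 1 + 1 + 1 + 4 + 4 = 12 = |G|. Linear characters come from the abelianisation; the 2-dimensional irreps have character r^k -> 2*cos(2*pi*j*k/6), reflections -> 0.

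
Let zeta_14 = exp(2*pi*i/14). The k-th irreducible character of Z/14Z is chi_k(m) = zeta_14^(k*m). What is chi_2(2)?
chi_2(2) = zeta_14^4 = exp(4*I*pi/7)

Why: chi_2(2) = zeta_14^(2*2) = zeta_14^4. Since zeta_14^14 = 1, this equals zeta_14^4 = exp(2*pi*i*4/14) = exp(4*I*pi/7).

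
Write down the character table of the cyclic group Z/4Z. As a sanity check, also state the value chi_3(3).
Character table of Z/4Z (irreps indexed chi_0,...,chi_3 with chi_k(m) = zeta_4^(k*m), zeta_4 = exp(2*pi*i/4)):
  irrep \ class  {0} (size 1)  {1} (size 1)  {2} (size 1)  {3} (size 1)
  chi_0          1             1             1             1           
  chi_1          1             I             -1            -I          
  chi_2          1             -1            1             -1          
  chi_3          1             -I            -1            I           

Spot check: chi_3(3) = zeta_4^(3*3) = zeta_4^9 = I.

Reasoning: Z/4Z is abelian, so all 4 irreducible complex representations are 1-dimensional. They are given by chi_k(m) = zeta_4^(k*m) for k = 0,...,3. Row orthogonality: sum_m chi_k(m) conj(chi_l(m)) = 4 * [k = l].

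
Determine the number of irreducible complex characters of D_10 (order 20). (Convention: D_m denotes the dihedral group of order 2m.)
8

Argument: The number of irreducible complex representations of a finite group equals its number of conjugacy classes. D_10 has 8 conjugacy classes (n/2 + 3 for n even), so D_10 (order 20) has exactly 8 irreducible complex representations.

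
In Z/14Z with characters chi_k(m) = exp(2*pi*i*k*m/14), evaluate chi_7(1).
chi_7(1) = zeta_14^7 = -1

chi_7(1) = zeta_14^(7*1) = zeta_14^7. Since zeta_14^14 = 1, this equals zeta_14^7 = exp(2*pi*i*7/14) = -1.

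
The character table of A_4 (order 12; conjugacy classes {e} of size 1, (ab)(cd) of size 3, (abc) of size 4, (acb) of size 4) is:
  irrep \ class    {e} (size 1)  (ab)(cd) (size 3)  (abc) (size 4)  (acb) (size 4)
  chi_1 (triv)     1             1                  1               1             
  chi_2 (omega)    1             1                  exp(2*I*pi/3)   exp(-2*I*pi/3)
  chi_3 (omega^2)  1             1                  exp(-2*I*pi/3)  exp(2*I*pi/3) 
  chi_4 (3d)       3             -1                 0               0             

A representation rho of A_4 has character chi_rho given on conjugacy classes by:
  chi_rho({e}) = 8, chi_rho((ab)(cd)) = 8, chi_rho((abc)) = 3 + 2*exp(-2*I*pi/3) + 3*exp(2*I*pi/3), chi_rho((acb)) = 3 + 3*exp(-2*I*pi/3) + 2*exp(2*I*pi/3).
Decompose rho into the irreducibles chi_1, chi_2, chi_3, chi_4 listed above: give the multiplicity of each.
Multiplicities: chi_1: 3, chi_2: 3, chi_3: 2, chi_4: 0.

Reasoning: Use <chi_rho, chi> = (1/|G|) sum_C |C| * chi_rho(C) * conj(chi(C)) with |G| = 12 for each irreducible chi in the table:
  <chi_rho, chi_1> = (1/12)[1*(8)*conj(1) + 3*(8)*conj(1) + 4*(3 + 2*exp(-2*I*pi/3) + 3*exp(2*I*pi/3))*conj(1) + 4*(3 + 3*exp(-2*I*pi/3) + 2*exp(2*I*pi/3))*conj(1)]
      = (1/12)[(8) + (24) + (12 + 8*exp(-2*I*pi/3) + 12*exp(2*I*pi/3)) + (12 + 12*exp(-2*I*pi/3) + 8*exp(2*I*pi/3))] = 36/12 = 3
  <chi_rho, chi_2> = (1/12)[1*(8)*conj(1) + 3*(8)*conj(1) + 4*(3 + 2*exp(-2*I*pi/3) + 3*exp(2*I*pi/3))*conj(exp(2*I*pi/3)) + 4*(3 + 3*exp(-2*I*pi/3) + 2*exp(2*I*pi/3))*conj(exp(-2*I*pi/3))]
      = (1/12)[(8) + (24) + (12 + 12*exp(-2*I*pi/3) + 8*exp(2*I*pi/3)) + (12 + 8*exp(-2*I*pi/3) + 12*exp(2*I*pi/3))] = 36/12 = 3
  <chi_rho, chi_3> = (1/12)[1*(8)*conj(1) + 3*(8)*conj(1) + 4*(3 + 2*exp(-2*I*pi/3) + 3*exp(2*I*pi/3))*conj(exp(-2*I*pi/3)) + 4*(3 + 3*exp(-2*I*pi/3) + 2*exp(2*I*pi/3))*conj(exp(2*I*pi/3))]
      = (1/12)[(8) + (24) + (-4) + (-4)] = 24/12 = 2
  <chi_rho, chi_4> = (1/12)[1*(8)*conj(3) + 3*(8)*conj(-1) + 4*(3 + 2*exp(-2*I*pi/3) + 3*exp(2*I*pi/3))*conj(0) + 4*(3 + 3*exp(-2*I*pi/3) + 2*exp(2*I*pi/3))*conj(0)]
      = (1/12)[(24) + (-24) + (0) + (0)] = 0/12 = 0
(Exp terms are combined using exp(i*s)*conj(exp(i*t)) = exp(i*(s-t)), and sums of them are collapsed using the identity that for every m > 1 the m distinct m-th roots of unity sum to 0, e.g. 1 + exp(2*I*pi/3) + exp(-2*I*pi/3) = 0.)
Dimension check: dim(rho) = sum (mult * dim) = 3*1 + 3*1 + 2*1 + 0*3 = 8 = chi_rho(e) = 8.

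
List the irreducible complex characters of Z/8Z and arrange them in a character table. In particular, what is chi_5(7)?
Character table of Z/8Z (irreps indexed chi_0,...,chi_7 with chi_k(m) = zeta_8^(k*m), zeta_8 = exp(2*pi*i/8)):
  irrep \ class  {0} (size 1)  {1} (size 1)    {2} (size 1)  {3} (size 1)    {4} (size 1)  {5} (size 1)    {6} (size 1)  {7} (size 1)  
  chi_0          1             1               1             1               1             1               1             1             
  chi_1          1             exp(I*pi/4)     I             exp(3*I*pi/4)   -1            exp(-3*I*pi/4)  -I            exp(-I*pi/4)  
  chi_2          1             I               -1            -I              1             I               -1            -I            
  chi_3          1             exp(3*I*pi/4)   -I            exp(I*pi/4)     -1            exp(-I*pi/4)    I             exp(-3*I*pi/4)
  chi_4          1             -1              1             -1              1             -1              1             -1            
  chi_5          1             exp(-3*I*pi/4)  I             exp(-I*pi/4)    -1            exp(I*pi/4)     -I            exp(3*I*pi/4) 
  chi_6          1             -I              -1            I               1             -I              -1            I             
  chi_7          1             exp(-I*pi/4)    -I            exp(-3*I*pi/4)  -1            exp(3*I*pi/4)   I             exp(I*pi/4)   

Spot check: chi_5(7) = zeta_8^(5*7) = zeta_8^35 = exp(3*I*pi/4).

Argument: Z/8Z is abelian, so all 8 irreducible complex representations are 1-dimensional. They are given by chi_k(m) = zeta_8^(k*m) for k = 0,...,7. Row orthogonality: sum_m chi_k(m) conj(chi_l(m)) = 8 * [k = l].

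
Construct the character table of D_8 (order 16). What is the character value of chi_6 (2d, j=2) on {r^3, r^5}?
Conjugacy classes: {e} of size 1, {r^4} of size 1, {r^1, r^7} of size 2, {r^2, r^6} of size 2, {r^3, r^5} of size 2, {s, sr^2, ...} of size 4, {sr, sr^3, ...} of size 4.
Character table:
  irrep \ class              {e} (size 1)  {r^4} (size 1)  {r^1, r^7} (size 2)  {r^2, r^6} (size 2)  {r^3, r^5} (size 2)  {s, sr^2, ...} (size 4)  {sr, sr^3, ...} (size 4)
  chi_1 (triv)               1             1               1                    1                    1                    1                        1                       
  chi_2 (sign: r->1, s->-1)  1             1               1                    1                    1                    -1                       -1                      
  chi_3 (r->-1, s->1)        1             1               -1                   1                    -1                   1                        -1                      
  chi_4 (r->-1, s->-1)       1             1               -1                   1                    -1                   -1                       1                       
  chi_5 (2d, j=1)            2             -2              sqrt(2)              0                    -sqrt(2)             0                        0                       
  chi_6 (2d, j=2)            2             2               0                    -2                   0                    0                        0                       
  chi_7 (2d, j=3)            2             -2              -sqrt(2)             0                    sqrt(2)              0                        0                       

Spot check: chi_6 (2d, j=2) on {r^3, r^5} = 0.

Derivation: D_8 has order 2*8 = 16 with 7 conjugacy classes, hence 7 irreducibles. Sum of squared dims 1 + 1 + 1 + 1 + 4 + 4 + 4 = 16 = |G|. Linear characters come from the abelianisation; the 2-dimensional irreps have character r^k -> 2*cos(2*pi*j*k/8), reflections -> 0.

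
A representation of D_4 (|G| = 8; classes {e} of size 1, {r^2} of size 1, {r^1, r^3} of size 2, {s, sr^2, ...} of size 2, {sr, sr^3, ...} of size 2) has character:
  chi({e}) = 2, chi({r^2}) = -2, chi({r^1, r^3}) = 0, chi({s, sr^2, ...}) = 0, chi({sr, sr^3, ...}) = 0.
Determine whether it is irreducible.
Irreducible: <chi, chi> = 1.

Argument: <chi, chi> = (1/|G|) sum_C |C| * |chi(C)|^2 = (1/8)[1*|2|^2 + 1*|-2|^2 + 2*|0|^2 + 2*|0|^2 + 2*|0|^2]
  = (1/8)[(4) + (4) + (0) + (0) + (0)] = 8/8 = 1.
A character is irreducible iff <chi, chi> = 1, so this representation is irreducible.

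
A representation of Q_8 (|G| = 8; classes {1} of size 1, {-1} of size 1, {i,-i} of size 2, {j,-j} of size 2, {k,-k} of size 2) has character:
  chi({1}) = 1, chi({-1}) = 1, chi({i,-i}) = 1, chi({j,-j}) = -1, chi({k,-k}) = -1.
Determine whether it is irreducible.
Irreducible: <chi, chi> = 1.

Solution. <chi, chi> = (1/|G|) sum_C |C| * |chi(C)|^2 = (1/8)[1*|1|^2 + 1*|1|^2 + 2*|1|^2 + 2*|-1|^2 + 2*|-1|^2]
  = (1/8)[(1) + (1) + (2) + (2) + (2)] = 8/8 = 1.
A character is irreducible iff <chi, chi> = 1, so this representation is irreducible.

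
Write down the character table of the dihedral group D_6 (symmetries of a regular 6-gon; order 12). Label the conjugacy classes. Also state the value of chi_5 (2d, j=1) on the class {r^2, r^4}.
Conjugacy classes: {e} of size 1, {r^3} of size 1, {r^1, r^5} of size 2, {r^2, r^4} of size 2, {s, sr^2, ...} of size 3, {sr, sr^3, ...} of size 3.
Character table:
  irrep \ class              {e} (size 1)  {r^3} (size 1)  {r^1, r^5} (size 2)  {r^2, r^4} (size 2)  {s, sr^2, ...} (size 3)  {sr, sr^3, ...} (size 3)
  chi_1 (triv)               1             1               1                    1                    1                        1                       
  chi_2 (sign: r->1, s->-1)  1             1               1                    1                    -1                       -1                      
  chi_3 (r->-1, s->1)        1             -1              -1                   1                    1                        -1                      
  chi_4 (r->-1, s->-1)       1             -1              -1                   1                    -1                       1                       
  chi_5 (2d, j=1)            2             -2              1                    -1                   0                        0                       
  chi_6 (2d, j=2)            2             2               -1                   -1                   0                        0                       

Spot check: chi_5 (2d, j=1) on {r^2, r^4} = -1.

Working: D_6 has order 2*6 = 12 with 6 conjugacy classes, hence 6 irreducibles. Sum of squared dims 1 + 1 + 1 + 1 + 4 + 4 = 12 = |G|. Linear characters come from the abelianisation; the 2-dimensional irreps have character r^k -> 2*cos(2*pi*j*k/6), reflections -> 0.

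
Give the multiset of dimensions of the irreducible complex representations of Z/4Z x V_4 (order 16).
Dimensions: 1, 1, 1, 1, 1, 1, 1, 1, 1, 1, 1, 1, 1, 1, 1, 1

Explanation: There are 16 irreducibles (= number of conjugacy classes). Their dimensions d_i satisfy sum d_i^2 = |G| = 16: 1 + 1 + 1 + 1 + 1 + 1 + 1 + 1 + 1 + 1 + 1 + 1 + 1 + 1 + 1 + 1 = 16. (For the product with Z/4Z: each of the 4 1-dim characters of Z/4Z tensors with each irrep of V_4, giving 4 copies of each V_4-dimension.)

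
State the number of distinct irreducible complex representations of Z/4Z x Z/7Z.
28

Working: The number of irreducible complex representations of a finite group equals its number of conjugacy classes. Z/4Z x Z/7Z is abelian of order 28, so every element is its own conjugacy class: 28 classes, so Z/4Z x Z/7Z (order 28) has exactly 28 irreducible complex representations.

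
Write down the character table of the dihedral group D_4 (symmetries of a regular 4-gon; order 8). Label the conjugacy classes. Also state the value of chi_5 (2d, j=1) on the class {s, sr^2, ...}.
Conjugacy classes: {e} of size 1, {r^2} of size 1, {r^1, r^3} of size 2, {s, sr^2, ...} of size 2, {sr, sr^3, ...} of size 2.
Character table:
  irrep \ class              {e} (size 1)  {r^2} (size 1)  {r^1, r^3} (size 2)  {s, sr^2, ...} (size 2)  {sr, sr^3, ...} (size 2)
  chi_1 (triv)               1             1               1                    1                        1                       
  chi_2 (sign: r->1, s->-1)  1             1               1                    -1                       -1                      
  chi_3 (r->-1, s->1)        1             1               -1                   1                        -1                      
  chi_4 (r->-1, s->-1)       1             1               -1                   -1                       1                       
  chi_5 (2d, j=1)            2             -2              0                    0                        0                       

Spot check: chi_5 (2d, j=1) on {s, sr^2, ...} = 0.

Reasoning: D_4 has order 2*4 = 8 with 5 conjugacy classes, hence 5 irreducibles. Sum of squared dims 1 + 1 + 1 + 1 + 4 = 8 = |G|. Linear characters come from the abelianisation; the 2-dimensional irreps have character r^k -> 2*cos(2*pi*j*k/4), reflections -> 0.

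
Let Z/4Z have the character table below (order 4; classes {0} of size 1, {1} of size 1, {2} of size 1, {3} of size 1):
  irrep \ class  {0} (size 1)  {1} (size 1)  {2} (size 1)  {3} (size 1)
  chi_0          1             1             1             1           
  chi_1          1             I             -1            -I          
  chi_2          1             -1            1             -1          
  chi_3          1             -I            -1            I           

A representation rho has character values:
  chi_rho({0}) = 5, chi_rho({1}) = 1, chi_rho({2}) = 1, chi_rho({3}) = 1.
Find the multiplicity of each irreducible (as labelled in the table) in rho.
Multiplicities: chi_0: 2, chi_1: 1, chi_2: 1, chi_3: 1.

Reasoning: Use <chi_rho, chi> = (1/|G|) sum_C |C| * chi_rho(C) * conj(chi(C)) with |G| = 4 for each irreducible chi in the table:
  <chi_rho, chi_0> = (1/4)[1*(5)*conj(1) + 1*(1)*conj(1) + 1*(1)*conj(1) + 1*(1)*conj(1)]
      = (1/4)[(5) + (1) + (1) + (1)] = 8/4 = 2
  <chi_rho, chi_1> = (1/4)[1*(5)*conj(1) + 1*(1)*conj(I) + 1*(1)*conj(-1) + 1*(1)*conj(-I)]
      = (1/4)[(5) + (-I) + (-1) + (I)] = 4/4 = 1
  <chi_rho, chi_2> = (1/4)[1*(5)*conj(1) + 1*(1)*conj(-1) + 1*(1)*conj(1) + 1*(1)*conj(-1)]
      = (1/4)[(5) + (-1) + (1) + (-1)] = 4/4 = 1
  <chi_rho, chi_3> = (1/4)[1*(5)*conj(1) + 1*(1)*conj(-I) + 1*(1)*conj(-1) + 1*(1)*conj(I)]
      = (1/4)[(5) + (I) + (-1) + (-I)] = 4/4 = 1
(Exp terms are combined using exp(i*s)*conj(exp(i*t)) = exp(i*(s-t)), and sums of them are collapsed using the identity that for every m > 1 the m distinct m-th roots of unity sum to 0, e.g. 1 + exp(2*I*pi/3) + exp(-2*I*pi/3) = 0.)
Dimension check: dim(rho) = sum (mult * dim) = 2*1 + 1*1 + 1*1 + 1*1 = 5 = chi_rho(e) = 5.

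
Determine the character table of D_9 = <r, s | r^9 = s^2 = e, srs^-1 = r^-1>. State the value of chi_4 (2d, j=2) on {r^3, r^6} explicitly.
Conjugacy classes: {e} of size 1, {r^1, r^8} of size 2, {r^2, r^7} of size 2, {r^3, r^6} of size 2, {r^4, r^5} of size 2, {s, sr, ..., sr^8} of size 9.
Character table:
  irrep \ class              {e} (size 1)  {r^1, r^8} (size 2)  {r^2, r^7} (size 2)  {r^3, r^6} (size 2)  {r^4, r^5} (size 2)  {s, sr, ..., sr^8} (size 9)
  chi_1 (triv)               1             1                    1                    1                    1                    1                          
  chi_2 (sign: r->1, s->-1)  1             1                    1                    1                    1                    -1                         
  chi_3 (2d, j=1)            2             2*cos(2*pi/9)        2*cos(4*pi/9)        -1                   -2*cos(pi/9)         0                          
  chi_4 (2d, j=2)            2             2*cos(4*pi/9)        -2*cos(pi/9)         -1                   2*cos(2*pi/9)        0                          
  chi_5 (2d, j=3)            2             -1                   -1                   2                    -1                   0                          
  chi_6 (2d, j=4)            2             -2*cos(pi/9)         2*cos(2*pi/9)        -1                   2*cos(4*pi/9)        0                          

Spot check: chi_4 (2d, j=2) on {r^3, r^6} = -1.

Explanation: D_9 has order 2*9 = 18 with 6 conjugacy classes, hence 6 irreducibles. Sum of squared dims 1 + 1 + 4 + 4 + 4 + 4 = 18 = |G|. Linear characters come from the abelianisation; the 2-dimensional irreps have character r^k -> 2*cos(2*pi*j*k/9), reflections -> 0.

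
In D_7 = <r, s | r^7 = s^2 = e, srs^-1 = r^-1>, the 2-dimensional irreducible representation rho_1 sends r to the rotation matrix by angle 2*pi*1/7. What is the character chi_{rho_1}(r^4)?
chi_{rho_1}(r^4) = 2*cos(2*pi*1*4/7) = -2*cos(pi/7)

Working: rho_1(r^4) is rotation by angle 2*pi*1*4/7, whose trace is 2*cos(2*pi*1*4/7) = -2*cos(pi/7).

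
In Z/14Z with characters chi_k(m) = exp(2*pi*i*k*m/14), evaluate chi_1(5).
chi_1(5) = zeta_14^5 = exp(5*I*pi/7)

Why: chi_1(5) = zeta_14^(1*5) = zeta_14^5. Since zeta_14^14 = 1, this equals zeta_14^5 = exp(2*pi*i*5/14) = exp(5*I*pi/7).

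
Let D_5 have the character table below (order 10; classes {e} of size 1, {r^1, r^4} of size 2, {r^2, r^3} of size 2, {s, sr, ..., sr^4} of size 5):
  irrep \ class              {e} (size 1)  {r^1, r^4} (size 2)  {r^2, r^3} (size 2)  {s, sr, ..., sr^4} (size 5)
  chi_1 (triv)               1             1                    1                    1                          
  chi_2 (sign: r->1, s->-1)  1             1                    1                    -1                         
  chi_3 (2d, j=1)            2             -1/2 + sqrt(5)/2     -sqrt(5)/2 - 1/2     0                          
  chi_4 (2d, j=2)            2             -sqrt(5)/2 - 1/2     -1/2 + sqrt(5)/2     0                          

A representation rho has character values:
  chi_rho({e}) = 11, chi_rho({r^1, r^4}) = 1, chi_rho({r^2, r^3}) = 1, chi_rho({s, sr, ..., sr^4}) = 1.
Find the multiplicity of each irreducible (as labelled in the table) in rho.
Multiplicities: chi_1: 2, chi_2: 1, chi_3: 2, chi_4: 2.

Details: Use <chi_rho, chi> = (1/|G|) sum_C |C| * chi_rho(C) * conj(chi(C)) with |G| = 10 for each irreducible chi in the table:
  <chi_rho, chi_1> = (1/10)[1*(11)*conj(1) + 2*(1)*conj(1) + 2*(1)*conj(1) + 5*(1)*conj(1)]
      = (1/10)[(11) + (2) + (2) + (5)] = 20/10 = 2
  <chi_rho, chi_2> = (1/10)[1*(11)*conj(1) + 2*(1)*conj(1) + 2*(1)*conj(1) + 5*(1)*conj(-1)]
      = (1/10)[(11) + (2) + (2) + (-5)] = 10/10 = 1
  <chi_rho, chi_3> = (1/10)[1*(11)*conj(2) + 2*(1)*conj(-1/2 + sqrt(5)/2) + 2*(1)*conj(-sqrt(5)/2 - 1/2) + 5*(1)*conj(0)]
      = (1/10)[(22) + (-1 + sqrt(5)) + (-sqrt(5) - 1) + (0)] = 20/10 = 2
  <chi_rho, chi_4> = (1/10)[1*(11)*conj(2) + 2*(1)*conj(-sqrt(5)/2 - 1/2) + 2*(1)*conj(-1/2 + sqrt(5)/2) + 5*(1)*conj(0)]
      = (1/10)[(22) + (-sqrt(5) - 1) + (-1 + sqrt(5)) + (0)] = 20/10 = 2
Dimension check: dim(rho) = sum (mult * dim) = 2*1 + 1*1 + 2*2 + 2*2 = 11 = chi_rho(e) = 11.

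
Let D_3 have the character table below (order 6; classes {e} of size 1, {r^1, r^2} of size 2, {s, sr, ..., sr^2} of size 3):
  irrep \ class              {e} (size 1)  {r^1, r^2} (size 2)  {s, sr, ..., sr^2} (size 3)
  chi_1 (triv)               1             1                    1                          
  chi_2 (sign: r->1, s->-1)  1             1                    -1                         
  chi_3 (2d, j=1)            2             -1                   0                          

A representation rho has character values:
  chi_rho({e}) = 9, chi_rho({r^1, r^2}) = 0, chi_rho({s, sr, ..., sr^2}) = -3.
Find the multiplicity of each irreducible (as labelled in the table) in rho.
Multiplicities: chi_1: 0, chi_2: 3, chi_3: 3.

Working: Use <chi_rho, chi> = (1/|G|) sum_C |C| * chi_rho(C) * conj(chi(C)) with |G| = 6 for each irreducible chi in the table:
  <chi_rho, chi_1> = (1/6)[1*(9)*conj(1) + 2*(0)*conj(1) + 3*(-3)*conj(1)]
      = (1/6)[(9) + (0) + (-9)] = 0/6 = 0
  <chi_rho, chi_2> = (1/6)[1*(9)*conj(1) + 2*(0)*conj(1) + 3*(-3)*conj(-1)]
      = (1/6)[(9) + (0) + (9)] = 18/6 = 3
  <chi_rho, chi_3> = (1/6)[1*(9)*conj(2) + 2*(0)*conj(-1) + 3*(-3)*conj(0)]
      = (1/6)[(18) + (0) + (0)] = 18/6 = 3
Dimension check: dim(rho) = sum (mult * dim) = 0*1 + 3*1 + 3*2 = 9 = chi_rho(e) = 9.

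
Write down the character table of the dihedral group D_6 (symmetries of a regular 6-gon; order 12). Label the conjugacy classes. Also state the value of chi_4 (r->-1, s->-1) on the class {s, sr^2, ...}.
Conjugacy classes: {e} of size 1, {r^3} of size 1, {r^1, r^5} of size 2, {r^2, r^4} of size 2, {s, sr^2, ...} of size 3, {sr, sr^3, ...} of size 3.
Character table:
  irrep \ class              {e} (size 1)  {r^3} (size 1)  {r^1, r^5} (size 2)  {r^2, r^4} (size 2)  {s, sr^2, ...} (size 3)  {sr, sr^3, ...} (size 3)
  chi_1 (triv)               1             1               1                    1                    1                        1                       
  chi_2 (sign: r->1, s->-1)  1             1               1                    1                    -1                       -1                      
  chi_3 (r->-1, s->1)        1             -1              -1                   1                    1                        -1                      
  chi_4 (r->-1, s->-1)       1             -1              -1                   1                    -1                       1                       
  chi_5 (2d, j=1)            2             -2              1                    -1                   0                        0                       
  chi_6 (2d, j=2)            2             2               -1                   -1                   0                        0                       

Spot check: chi_4 (r->-1, s->-1) on {s, sr^2, ...} = -1.

Proof sketch: D_6 has order 2*6 = 12 with 6 conjugacy classes, hence 6 irreducibles. Sum of squared dims 1 + 1 + 1 + 1 + 4 + 4 = 12 = |G|. Linear characters come from the abelianisation; the 2-dimensional irreps have character r^k -> 2*cos(2*pi*j*k/6), reflections -> 0.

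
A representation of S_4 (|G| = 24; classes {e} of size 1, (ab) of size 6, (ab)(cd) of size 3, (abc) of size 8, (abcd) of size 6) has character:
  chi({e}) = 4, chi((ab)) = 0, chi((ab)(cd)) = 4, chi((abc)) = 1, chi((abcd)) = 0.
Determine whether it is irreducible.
Not irreducible (reducible): <chi, chi> = 3 > 1.

Reasoning: <chi, chi> = (1/|G|) sum_C |C| * |chi(C)|^2 = (1/24)[1*|4|^2 + 6*|0|^2 + 3*|4|^2 + 8*|1|^2 + 6*|0|^2]
  = (1/24)[(16) + (0) + (48) + (8) + (0)] = 72/24 = 3.
A character is irreducible iff <chi, chi> = 1, so this representation is reducible.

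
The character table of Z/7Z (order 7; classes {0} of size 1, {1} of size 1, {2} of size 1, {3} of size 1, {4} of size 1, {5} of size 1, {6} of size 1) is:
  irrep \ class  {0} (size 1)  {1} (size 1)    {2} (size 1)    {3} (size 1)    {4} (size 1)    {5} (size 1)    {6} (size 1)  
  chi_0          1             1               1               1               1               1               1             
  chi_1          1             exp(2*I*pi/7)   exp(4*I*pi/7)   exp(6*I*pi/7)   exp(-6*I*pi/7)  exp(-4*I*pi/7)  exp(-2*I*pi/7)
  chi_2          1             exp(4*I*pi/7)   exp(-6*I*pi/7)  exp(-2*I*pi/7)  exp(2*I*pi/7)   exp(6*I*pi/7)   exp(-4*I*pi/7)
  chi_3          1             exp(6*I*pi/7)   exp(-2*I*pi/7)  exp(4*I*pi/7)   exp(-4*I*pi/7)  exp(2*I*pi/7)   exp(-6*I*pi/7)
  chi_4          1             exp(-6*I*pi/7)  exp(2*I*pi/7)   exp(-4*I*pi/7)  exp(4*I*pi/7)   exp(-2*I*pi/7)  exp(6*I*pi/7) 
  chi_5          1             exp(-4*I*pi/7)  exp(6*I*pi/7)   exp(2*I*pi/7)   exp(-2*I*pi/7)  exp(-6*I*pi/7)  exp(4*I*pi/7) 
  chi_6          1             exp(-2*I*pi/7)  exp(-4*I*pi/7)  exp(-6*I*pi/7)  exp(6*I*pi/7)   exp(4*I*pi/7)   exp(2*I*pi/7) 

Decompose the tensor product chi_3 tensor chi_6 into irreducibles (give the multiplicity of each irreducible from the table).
chi_3 tensor chi_6 = chi_2 (all other irreducibles have multiplicity 0).

Proof sketch: The character of a tensor product is the pointwise product (chi_3 * chi_6)(C) = chi_3(C) * chi_6(C):
  {0}: (1)*(1), {1}: (exp(6*I*pi/7))*(exp(-2*I*pi/7)), {2}: (exp(-2*I*pi/7))*(exp(-4*I*pi/7)), {3}: (exp(4*I*pi/7))*(exp(-6*I*pi/7)), {4}: (exp(-4*I*pi/7))*(exp(6*I*pi/7)), {5}: (exp(2*I*pi/7))*(exp(4*I*pi/7)), {6}: (exp(-6*I*pi/7))*(exp(2*I*pi/7))
so (chi_3 * chi_6) takes values
  {0} -> 1, {1} -> exp(4*I*pi/7), {2} -> exp(-6*I*pi/7), {3} -> exp(-2*I*pi/7), {4} -> exp(2*I*pi/7), {5} -> exp(6*I*pi/7), {6} -> exp(-4*I*pi/7).
Now take the inner product of this character with each irreducible chi from the table, <chi_3*chi_6, chi> = (1/7) sum_C |C| (chi_3*chi_6)(C) conj(chi(C)):
  <chi_3*chi_6, chi_0> = (1/7)[1*(1)*conj(1) + 1*(exp(4*I*pi/7))*conj(1) + 1*(exp(-6*I*pi/7))*conj(1) + 1*(exp(-2*I*pi/7))*conj(1) + 1*(exp(2*I*pi/7))*conj(1) + 1*(exp(6*I*pi/7))*conj(1) + 1*(exp(-4*I*pi/7))*conj(1)]
      = (1/7)[(1) + (exp(4*I*pi/7)) + (exp(-6*I*pi/7)) + (exp(-2*I*pi/7)) + (exp(2*I*pi/7)) + (exp(6*I*pi/7)) + (exp(-4*I*pi/7))] = 0/7 = 0
  <chi_3*chi_6, chi_1> = (1/7)[1*(1)*conj(1) + 1*(exp(4*I*pi/7))*conj(exp(2*I*pi/7)) + 1*(exp(-6*I*pi/7))*conj(exp(4*I*pi/7)) + 1*(exp(-2*I*pi/7))*conj(exp(6*I*pi/7)) + 1*(exp(2*I*pi/7))*conj(exp(-6*I*pi/7)) + 1*(exp(6*I*pi/7))*conj(exp(-4*I*pi/7)) + 1*(exp(-4*I*pi/7))*conj(exp(-2*I*pi/7))]
      = (1/7)[(1) + (exp(2*I*pi/7)) + (exp(4*I*pi/7)) + (exp(6*I*pi/7)) + (exp(-6*I*pi/7)) + (exp(-4*I*pi/7)) + (exp(-2*I*pi/7))] = 0/7 = 0
  <chi_3*chi_6, chi_2> = (1/7)[1*(1)*conj(1) + 1*(exp(4*I*pi/7))*conj(exp(4*I*pi/7)) + 1*(exp(-6*I*pi/7))*conj(exp(-6*I*pi/7)) + 1*(exp(-2*I*pi/7))*conj(exp(-2*I*pi/7)) + 1*(exp(2*I*pi/7))*conj(exp(2*I*pi/7)) + 1*(exp(6*I*pi/7))*conj(exp(6*I*pi/7)) + 1*(exp(-4*I*pi/7))*conj(exp(-4*I*pi/7))]
      = (1/7)[(1) + (1) + (1) + (1) + (1) + (1) + (1)] = 7/7 = 1
  <chi_3*chi_6, chi_3> = (1/7)[1*(1)*conj(1) + 1*(exp(4*I*pi/7))*conj(exp(6*I*pi/7)) + 1*(exp(-6*I*pi/7))*conj(exp(-2*I*pi/7)) + 1*(exp(-2*I*pi/7))*conj(exp(4*I*pi/7)) + 1*(exp(2*I*pi/7))*conj(exp(-4*I*pi/7)) + 1*(exp(6*I*pi/7))*conj(exp(2*I*pi/7)) + 1*(exp(-4*I*pi/7))*conj(exp(-6*I*pi/7))]
      = (1/7)[(1) + (exp(-2*I*pi/7)) + (exp(-4*I*pi/7)) + (exp(-6*I*pi/7)) + (exp(6*I*pi/7)) + (exp(4*I*pi/7)) + (exp(2*I*pi/7))] = 0/7 = 0
  <chi_3*chi_6, chi_4> = (1/7)[1*(1)*conj(1) + 1*(exp(4*I*pi/7))*conj(exp(-6*I*pi/7)) + 1*(exp(-6*I*pi/7))*conj(exp(2*I*pi/7)) + 1*(exp(-2*I*pi/7))*conj(exp(-4*I*pi/7)) + 1*(exp(2*I*pi/7))*conj(exp(4*I*pi/7)) + 1*(exp(6*I*pi/7))*conj(exp(-2*I*pi/7)) + 1*(exp(-4*I*pi/7))*conj(exp(6*I*pi/7))]
      = (1/7)[(1) + (exp(-4*I*pi/7)) + (exp(6*I*pi/7)) + (exp(2*I*pi/7)) + (exp(-2*I*pi/7)) + (exp(-6*I*pi/7)) + (exp(4*I*pi/7))] = 0/7 = 0
  <chi_3*chi_6, chi_5> = (1/7)[1*(1)*conj(1) + 1*(exp(4*I*pi/7))*conj(exp(-4*I*pi/7)) + 1*(exp(-6*I*pi/7))*conj(exp(6*I*pi/7)) + 1*(exp(-2*I*pi/7))*conj(exp(2*I*pi/7)) + 1*(exp(2*I*pi/7))*conj(exp(-2*I*pi/7)) + 1*(exp(6*I*pi/7))*conj(exp(-6*I*pi/7)) + 1*(exp(-4*I*pi/7))*conj(exp(4*I*pi/7))]
      = (1/7)[(1) + (exp(-6*I*pi/7)) + (exp(2*I*pi/7)) + (exp(-4*I*pi/7)) + (exp(4*I*pi/7)) + (exp(-2*I*pi/7)) + (exp(6*I*pi/7))] = 0/7 = 0
  <chi_3*chi_6, chi_6> = (1/7)[1*(1)*conj(1) + 1*(exp(4*I*pi/7))*conj(exp(-2*I*pi/7)) + 1*(exp(-6*I*pi/7))*conj(exp(-4*I*pi/7)) + 1*(exp(-2*I*pi/7))*conj(exp(-6*I*pi/7)) + 1*(exp(2*I*pi/7))*conj(exp(6*I*pi/7)) + 1*(exp(6*I*pi/7))*conj(exp(4*I*pi/7)) + 1*(exp(-4*I*pi/7))*conj(exp(2*I*pi/7))]
      = (1/7)[(1) + (exp(6*I*pi/7)) + (exp(-2*I*pi/7)) + (exp(4*I*pi/7)) + (exp(-4*I*pi/7)) + (exp(2*I*pi/7)) + (exp(-6*I*pi/7))] = 0/7 = 0
(Exp terms are combined using exp(i*s)*conj(exp(i*t)) = exp(i*(s-t)), and sums of them are collapsed using the identity that for every m > 1 the m distinct m-th roots of unity sum to 0, e.g. 1 + exp(2*I*pi/3) + exp(-2*I*pi/3) = 0.)
Hence the multiplicities are chi_2: 1. Dimension check: dim(chi_3)*dim(chi_6) = 1*1 = 1 and sum (mult * dim) = 1*1 = 1.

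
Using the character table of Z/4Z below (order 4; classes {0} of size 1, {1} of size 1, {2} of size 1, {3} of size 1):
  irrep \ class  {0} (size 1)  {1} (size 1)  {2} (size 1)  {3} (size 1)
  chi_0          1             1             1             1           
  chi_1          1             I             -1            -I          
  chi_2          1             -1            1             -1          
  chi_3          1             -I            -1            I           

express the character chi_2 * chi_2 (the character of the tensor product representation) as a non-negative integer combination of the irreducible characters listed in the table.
chi_2 tensor chi_2 = chi_0 (all other irreducibles have multiplicity 0).

Justification: The character of a tensor product is the pointwise product (chi_2 * chi_2)(C) = chi_2(C) * chi_2(C):
  {0}: (1)*(1), {1}: (-1)*(-1), {2}: (1)*(1), {3}: (-1)*(-1)
so (chi_2 * chi_2) takes values
  {0} -> 1, {1} -> 1, {2} -> 1, {3} -> 1.
Now take the inner product of this character with each irreducible chi from the table, <chi_2*chi_2, chi> = (1/4) sum_C |C| (chi_2*chi_2)(C) conj(chi(C)):
  <chi_2*chi_2, chi_0> = (1/4)[1*(1)*conj(1) + 1*(1)*conj(1) + 1*(1)*conj(1) + 1*(1)*conj(1)]
      = (1/4)[(1) + (1) + (1) + (1)] = 4/4 = 1
  <chi_2*chi_2, chi_1> = (1/4)[1*(1)*conj(1) + 1*(1)*conj(I) + 1*(1)*conj(-1) + 1*(1)*conj(-I)]
      = (1/4)[(1) + (-I) + (-1) + (I)] = 0/4 = 0
  <chi_2*chi_2, chi_2> = (1/4)[1*(1)*conj(1) + 1*(1)*conj(-1) + 1*(1)*conj(1) + 1*(1)*conj(-1)]
      = (1/4)[(1) + (-1) + (1) + (-1)] = 0/4 = 0
  <chi_2*chi_2, chi_3> = (1/4)[1*(1)*conj(1) + 1*(1)*conj(-I) + 1*(1)*conj(-1) + 1*(1)*conj(I)]
      = (1/4)[(1) + (I) + (-1) + (-I)] = 0/4 = 0
(Exp terms are combined using exp(i*s)*conj(exp(i*t)) = exp(i*(s-t)), and sums of them are collapsed using the identity that for every m > 1 the m distinct m-th roots of unity sum to 0, e.g. 1 + exp(2*I*pi/3) + exp(-2*I*pi/3) = 0.)
Hence the multiplicities are chi_0: 1. Dimension check: dim(chi_2)*dim(chi_2) = 1*1 = 1 and sum (mult * dim) = 1*1 = 1.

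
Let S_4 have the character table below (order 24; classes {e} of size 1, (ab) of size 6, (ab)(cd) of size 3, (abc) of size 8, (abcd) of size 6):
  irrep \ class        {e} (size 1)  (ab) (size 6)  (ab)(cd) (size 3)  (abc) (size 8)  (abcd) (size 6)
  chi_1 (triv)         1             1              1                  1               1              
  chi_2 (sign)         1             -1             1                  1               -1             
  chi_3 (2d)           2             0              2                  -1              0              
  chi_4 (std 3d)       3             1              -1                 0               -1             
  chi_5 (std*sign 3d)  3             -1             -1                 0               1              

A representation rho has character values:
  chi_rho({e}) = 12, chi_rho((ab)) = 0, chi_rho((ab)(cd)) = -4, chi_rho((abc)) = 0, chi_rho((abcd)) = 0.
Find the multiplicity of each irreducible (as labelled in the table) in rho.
Multiplicities: chi_1: 0, chi_2: 0, chi_3: 0, chi_4: 2, chi_5: 2.

Explanation: Use <chi_rho, chi> = (1/|G|) sum_C |C| * chi_rho(C) * conj(chi(C)) with |G| = 24 for each irreducible chi in the table:
  <chi_rho, chi_1> = (1/24)[1*(12)*conj(1) + 6*(0)*conj(1) + 3*(-4)*conj(1) + 8*(0)*conj(1) + 6*(0)*conj(1)]
      = (1/24)[(12) + (0) + (-12) + (0) + (0)] = 0/24 = 0
  <chi_rho, chi_2> = (1/24)[1*(12)*conj(1) + 6*(0)*conj(-1) + 3*(-4)*conj(1) + 8*(0)*conj(1) + 6*(0)*conj(-1)]
      = (1/24)[(12) + (0) + (-12) + (0) + (0)] = 0/24 = 0
  <chi_rho, chi_3> = (1/24)[1*(12)*conj(2) + 6*(0)*conj(0) + 3*(-4)*conj(2) + 8*(0)*conj(-1) + 6*(0)*conj(0)]
      = (1/24)[(24) + (0) + (-24) + (0) + (0)] = 0/24 = 0
  <chi_rho, chi_4> = (1/24)[1*(12)*conj(3) + 6*(0)*conj(1) + 3*(-4)*conj(-1) + 8*(0)*conj(0) + 6*(0)*conj(-1)]
      = (1/24)[(36) + (0) + (12) + (0) + (0)] = 48/24 = 2
  <chi_rho, chi_5> = (1/24)[1*(12)*conj(3) + 6*(0)*conj(-1) + 3*(-4)*conj(-1) + 8*(0)*conj(0) + 6*(0)*conj(1)]
      = (1/24)[(36) + (0) + (12) + (0) + (0)] = 48/24 = 2
Dimension check: dim(rho) = sum (mult * dim) = 0*1 + 0*1 + 0*2 + 2*3 + 2*3 = 12 = chi_rho(e) = 12.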